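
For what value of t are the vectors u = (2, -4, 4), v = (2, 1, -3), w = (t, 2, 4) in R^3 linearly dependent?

The vectors are dependent exactly when the determinant of the matrix with rows u, v, w vanishes.
Expanding, det = 8*t + 68.
Solving 8*t + 68 = 0 yields t = -17/2.

t = -17/2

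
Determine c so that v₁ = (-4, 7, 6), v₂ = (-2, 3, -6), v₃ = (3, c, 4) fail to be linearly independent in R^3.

Place the vectors as rows of a 3×3 matrix; dependence ⇔ determinant zero.
Expanding, det = -36*c - 172.
This vanishes exactly when c = -43/9.

c = -43/9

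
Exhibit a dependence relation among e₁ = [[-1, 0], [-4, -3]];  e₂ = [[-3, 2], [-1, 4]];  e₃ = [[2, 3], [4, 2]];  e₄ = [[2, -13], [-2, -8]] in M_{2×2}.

2e₁ + 2e₂ + 3e₃ + e₄ = 0

Take coordinates with respect to {E₁₁, E₁₂, E₂₁, E₂₂}.
Row-reduce the matrix with e₁, e₂, e₃, e₄ as columns; the null space gives the coefficients.
The free variable yields coefficients (2, 2, 3, 1) (any nonzero multiple also works).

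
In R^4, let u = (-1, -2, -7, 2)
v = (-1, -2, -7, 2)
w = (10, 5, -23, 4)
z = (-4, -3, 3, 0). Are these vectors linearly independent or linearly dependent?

linearly dependent

Two of the vectors are equal, giving an immediate dependence.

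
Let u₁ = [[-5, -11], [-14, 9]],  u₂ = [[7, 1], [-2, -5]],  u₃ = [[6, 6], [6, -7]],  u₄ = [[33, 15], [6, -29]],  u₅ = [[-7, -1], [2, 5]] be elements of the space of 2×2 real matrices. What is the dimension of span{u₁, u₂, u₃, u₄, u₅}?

Use coordinates relative to {E₁₁, E₁₂, E₂₁, E₂₂}.
Put the 4×5 matrix [u₁|u₂|u₃|u₄|u₅] into echelon form.
Exactly 2 pivots survive; hence the rank is 2.
(With 5 elements in a 4-dimensional space the rank is at most 4.)

2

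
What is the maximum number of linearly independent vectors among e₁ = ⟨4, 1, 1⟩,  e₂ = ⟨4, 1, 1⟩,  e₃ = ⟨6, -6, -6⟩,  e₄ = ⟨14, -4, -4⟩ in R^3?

Row-reduce the 4×3 matrix with these as rows.
The echelon form has 2 nonzero rows, so the rank is 2.
(With 4 elements in a 3-dimensional space the rank is at most 3.)

2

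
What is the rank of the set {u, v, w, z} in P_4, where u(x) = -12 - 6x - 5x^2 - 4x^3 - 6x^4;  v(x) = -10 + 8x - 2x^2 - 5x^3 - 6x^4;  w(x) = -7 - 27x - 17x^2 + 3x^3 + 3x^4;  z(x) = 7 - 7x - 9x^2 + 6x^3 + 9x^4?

Pass to coordinate vectors with respect to the basis {1, x, …, x^4}.
Form the matrix with u, v, w, z as columns and reduce.
The echelon form has 3 nonzero rows, so the rank is 3.

rank 3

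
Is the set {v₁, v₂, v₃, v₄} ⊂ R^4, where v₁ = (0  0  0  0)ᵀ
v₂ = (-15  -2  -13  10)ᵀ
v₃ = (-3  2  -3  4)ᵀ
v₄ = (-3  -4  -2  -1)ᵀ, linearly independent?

One of the vectors is the zero vector, so the set is linearly dependent.

linearly dependent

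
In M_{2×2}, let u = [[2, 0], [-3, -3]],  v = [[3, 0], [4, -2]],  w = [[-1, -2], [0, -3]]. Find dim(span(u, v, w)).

dim = 3

Use coordinates relative to {E₁₁, E₁₂, E₂₁, E₂₂}.
Form the matrix with u, v, w as columns and reduce.
There are 3 pivot columns, so rank = 3.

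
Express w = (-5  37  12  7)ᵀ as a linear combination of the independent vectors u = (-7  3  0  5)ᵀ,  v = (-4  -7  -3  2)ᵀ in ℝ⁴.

Set up the augmented matrix [u | v | w] and row-reduce.
The system has the unique solution (c₁, c₂) = (3, -4).

w = 3u - 4v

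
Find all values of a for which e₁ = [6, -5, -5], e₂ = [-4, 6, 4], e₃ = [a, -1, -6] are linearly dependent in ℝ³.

The set is linearly dependent precisely when det[e₁; e₂; e₃] = 0.
Expanding, det = 10*a - 92.
Solving 10*a - 92 = 0 yields a = 46/5.

a = 46/5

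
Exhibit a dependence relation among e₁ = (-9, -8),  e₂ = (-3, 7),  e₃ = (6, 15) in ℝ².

e₁ - e₂ + e₃ = 0

Row-reduce the matrix with e₁, e₂, e₃ as columns; the null space gives the coefficients.
The free variable yields coefficients (1, -1, 1) (any nonzero multiple also works).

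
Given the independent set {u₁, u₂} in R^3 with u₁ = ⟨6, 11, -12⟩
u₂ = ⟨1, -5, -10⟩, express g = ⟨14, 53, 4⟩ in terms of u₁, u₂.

Since u₁, u₂ are independent, the coefficients expressing g are uniquely determined by a linear system.
Row-reducing the augmented matrix gives the unique coefficients (α₁, α₂) = (3, -4).

g = 3u₁ - 4u₂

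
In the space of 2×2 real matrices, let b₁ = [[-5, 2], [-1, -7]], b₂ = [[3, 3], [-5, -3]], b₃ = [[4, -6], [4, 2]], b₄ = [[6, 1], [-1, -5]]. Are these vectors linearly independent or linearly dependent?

Write each element as a coordinate vector in ℝ⁴ using {E₁₁, E₁₂, E₂₁, E₂₂}.
Form the 4×4 matrix with these as columns; its determinant is -970.
A nonzero determinant means the columns are linearly independent.

linearly independent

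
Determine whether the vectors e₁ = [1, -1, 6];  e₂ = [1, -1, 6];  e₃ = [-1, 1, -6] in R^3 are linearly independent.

linearly dependent

Two of the vectors are equal, giving an immediate dependence.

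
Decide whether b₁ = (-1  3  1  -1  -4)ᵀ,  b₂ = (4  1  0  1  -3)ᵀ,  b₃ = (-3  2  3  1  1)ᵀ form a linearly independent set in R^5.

Place the vectors as rows of a 3×5 matrix and reduce to echelon form.
The reduction yields 3 nonzero rows, so the rank is 3.
Since rank = 3 (the number of vectors), the set is linearly independent.

linearly independent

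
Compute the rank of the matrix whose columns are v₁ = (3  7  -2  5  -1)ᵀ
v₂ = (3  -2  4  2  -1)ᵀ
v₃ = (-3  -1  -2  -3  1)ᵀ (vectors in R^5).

2

Row-reduce the 3×5 matrix with these as rows.
Exactly 2 pivots survive; hence the rank is 2.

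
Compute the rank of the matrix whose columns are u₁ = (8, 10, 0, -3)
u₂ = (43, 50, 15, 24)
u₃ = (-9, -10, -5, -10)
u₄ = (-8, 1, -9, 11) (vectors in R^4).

Apply Gaussian elimination to the matrix whose rows are u₁, u₂, u₃, u₄.
There are 3 pivot columns, so rank = 3.

rank 3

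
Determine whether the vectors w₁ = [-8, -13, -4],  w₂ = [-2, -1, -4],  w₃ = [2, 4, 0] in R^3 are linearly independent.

linearly dependent

The matrix [w₁|w₂|w₃] has determinant 0.
A zero determinant means the columns are linearly dependent.
Indeed w₁ - w₂ + 3w₃ = 0.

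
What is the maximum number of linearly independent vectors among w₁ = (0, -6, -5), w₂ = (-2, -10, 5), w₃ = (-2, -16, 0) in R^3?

2

Row-reduce the 3×3 matrix with these as rows.
There are 2 pivot columns, so rank = 2.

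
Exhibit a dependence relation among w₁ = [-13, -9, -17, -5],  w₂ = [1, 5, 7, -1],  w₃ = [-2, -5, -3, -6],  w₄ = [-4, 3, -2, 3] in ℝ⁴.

w₁ + w₂ - 2w₃ - 2w₄ = 0

Row-reduce the matrix with w₁, w₂, w₃, w₄ as columns; the null space gives the coefficients.
The free variable yields coefficients (1, 1, -2, -2) (any nonzero multiple also works).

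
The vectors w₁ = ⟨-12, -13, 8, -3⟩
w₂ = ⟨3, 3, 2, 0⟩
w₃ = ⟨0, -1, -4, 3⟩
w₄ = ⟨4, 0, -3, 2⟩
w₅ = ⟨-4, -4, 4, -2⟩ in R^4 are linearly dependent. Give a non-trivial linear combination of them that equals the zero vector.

Row-reduce the matrix with w₁, w₂, w₃, w₄, w₅ as columns; the null space gives the coefficients.
The free variable yields coefficients (1, 0, -1, 0, -3) (any nonzero multiple also works).

w₁ - w₃ - 3w₅ = 0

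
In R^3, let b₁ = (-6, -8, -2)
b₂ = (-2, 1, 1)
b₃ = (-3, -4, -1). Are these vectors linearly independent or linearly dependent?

One vector is a scalar multiple of another, so the set is dependent.

linearly dependent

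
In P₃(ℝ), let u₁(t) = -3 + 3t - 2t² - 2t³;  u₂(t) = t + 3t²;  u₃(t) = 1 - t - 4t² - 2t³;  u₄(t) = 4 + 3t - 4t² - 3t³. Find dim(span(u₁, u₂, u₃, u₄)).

Represent each element by its coordinate vector in ℝ⁴.
Form the matrix with u₁, u₂, u₃, u₄ as columns and reduce.
Exactly 4 pivots survive; hence the rank is 4.

4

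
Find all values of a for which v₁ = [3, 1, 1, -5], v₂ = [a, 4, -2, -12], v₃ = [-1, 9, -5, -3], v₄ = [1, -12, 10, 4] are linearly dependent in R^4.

a = 7

The vectors are dependent exactly when the determinant of the matrix with rows v₁, v₂, v₃, v₄ vanishes.
Expanding, det = 140*a - 980.
Solving 140*a - 980 = 0 yields a = 7.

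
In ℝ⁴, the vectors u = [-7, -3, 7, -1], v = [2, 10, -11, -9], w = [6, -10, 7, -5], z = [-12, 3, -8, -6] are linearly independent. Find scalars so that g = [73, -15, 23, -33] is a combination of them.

Since u, v, w, z are independent, the coefficients expressing g are uniquely determined by a linear system.
Back-substitution yields (c₁, …, c₄) = (1, 4, 4, -4).

g = u + 4v + 4w - 4z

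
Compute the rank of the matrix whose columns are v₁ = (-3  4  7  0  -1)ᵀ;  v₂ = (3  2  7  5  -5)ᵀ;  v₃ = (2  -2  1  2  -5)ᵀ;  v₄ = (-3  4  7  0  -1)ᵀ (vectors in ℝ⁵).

rank 3

Put the 5×4 matrix [v₁|v₂|v₃|v₄] into echelon form.
The echelon form has 3 nonzero rows, so the rank is 3.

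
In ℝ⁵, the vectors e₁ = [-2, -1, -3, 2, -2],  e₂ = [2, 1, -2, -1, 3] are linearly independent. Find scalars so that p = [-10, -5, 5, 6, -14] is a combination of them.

p = e₁ - 4e₂

Set up the augmented matrix [e₁ | e₂ | p] and row-reduce.
Back-substitution yields (α₁, α₂) = (1, -4).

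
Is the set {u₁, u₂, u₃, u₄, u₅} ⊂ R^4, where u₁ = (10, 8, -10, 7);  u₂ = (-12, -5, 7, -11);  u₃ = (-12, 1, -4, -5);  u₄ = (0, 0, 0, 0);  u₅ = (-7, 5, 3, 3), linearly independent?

There are 5 vectors in a 4-dimensional space, so they cannot be linearly independent.

linearly dependent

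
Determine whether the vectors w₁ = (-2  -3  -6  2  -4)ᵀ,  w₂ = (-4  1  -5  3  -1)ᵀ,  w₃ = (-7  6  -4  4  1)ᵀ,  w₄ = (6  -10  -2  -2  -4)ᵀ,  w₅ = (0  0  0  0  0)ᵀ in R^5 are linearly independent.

One of the vectors is the zero vector, so the set is linearly dependent.

linearly dependent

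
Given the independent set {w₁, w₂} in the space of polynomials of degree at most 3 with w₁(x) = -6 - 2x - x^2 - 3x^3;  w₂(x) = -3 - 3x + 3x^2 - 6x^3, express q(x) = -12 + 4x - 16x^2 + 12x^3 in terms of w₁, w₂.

Work in coordinates with respect to the standard basis {1, x, …, x^3}.
Write q = α₁w₁ + α₂w₂ and equate components.
The system has the unique solution (α₁, α₂) = (4, -4).

q = 4w₁ - 4w₂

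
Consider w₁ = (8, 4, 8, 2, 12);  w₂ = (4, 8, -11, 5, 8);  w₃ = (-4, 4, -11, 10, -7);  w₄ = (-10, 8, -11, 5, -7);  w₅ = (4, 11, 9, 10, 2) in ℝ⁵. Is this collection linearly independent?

Form the 5×5 matrix with these as columns; its determinant is 88652.
A nonzero determinant means the columns are linearly independent.

linearly independent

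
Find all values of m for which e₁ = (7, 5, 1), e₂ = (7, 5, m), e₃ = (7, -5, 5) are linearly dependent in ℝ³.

m = 1

Dependence holds iff the 3×3 matrix [e₁ e₂ e₃] is singular.
Cofactor expansion gives det = 70*m - 70.
This vanishes exactly when m = 1.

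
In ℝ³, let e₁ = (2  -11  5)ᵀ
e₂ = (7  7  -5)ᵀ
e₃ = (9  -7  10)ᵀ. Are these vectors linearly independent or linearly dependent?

linearly independent

Row-reduce the matrix whose columns are e₁, e₂, e₃.
The reduction yields 3 nonzero rows, so the rank is 3.
Since rank = 3 (the number of vectors), the set is linearly independent.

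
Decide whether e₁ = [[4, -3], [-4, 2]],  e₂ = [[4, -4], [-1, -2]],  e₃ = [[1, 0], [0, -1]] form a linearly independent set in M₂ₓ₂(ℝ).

Write each element as a coordinate vector in ℝ⁴ using {E₁₁, E₁₂, E₂₁, E₂₂}.
Row-reduce the matrix whose columns are e₁, e₂, e₃.
The reduction yields 3 nonzero rows, so the rank is 3.
Since rank = 3 (the number of vectors), the set is linearly independent.

linearly independent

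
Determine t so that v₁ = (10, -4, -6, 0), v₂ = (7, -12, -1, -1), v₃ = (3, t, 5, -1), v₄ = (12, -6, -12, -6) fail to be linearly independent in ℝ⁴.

Dependence holds iff the 4×4 matrix [v₁ v₂ v₃ v₄] is singular.
Cofactor expansion gives det = 240*t + 4440.
Solving 240*t + 4440 = 0 yields t = -37/2.

t = -37/2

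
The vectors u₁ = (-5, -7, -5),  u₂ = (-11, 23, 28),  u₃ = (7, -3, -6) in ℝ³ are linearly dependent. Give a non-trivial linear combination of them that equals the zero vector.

2u₁ + u₂ + 3u₃ = 0

Set up α₁u₁ + … + α₃u₃ = 0 and solve the homogeneous system.
The free variable yields coefficients (2, 1, 3) (any nonzero multiple also works).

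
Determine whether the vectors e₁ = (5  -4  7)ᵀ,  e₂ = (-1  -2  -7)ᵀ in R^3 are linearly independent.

Place the vectors as rows of a 2×3 matrix and reduce to echelon form.
The reduction yields 2 nonzero rows, so the rank is 2.
Since rank = 2 (the number of vectors), the set is linearly independent.

linearly independent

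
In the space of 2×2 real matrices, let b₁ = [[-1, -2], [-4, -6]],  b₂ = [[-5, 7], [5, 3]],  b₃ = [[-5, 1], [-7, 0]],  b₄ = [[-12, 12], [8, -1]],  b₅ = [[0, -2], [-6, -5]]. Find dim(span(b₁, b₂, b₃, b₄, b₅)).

4

Pass to coordinate vectors with respect to the basis {E₁₁, E₁₂, E₂₁, E₂₂}.
Form the matrix with b₁, b₂, b₃, b₄, b₅ as columns and reduce.
Reduction leaves 4 leading entries, giving rank 4.
(With 5 elements in a 4-dimensional space the rank is at most 4.)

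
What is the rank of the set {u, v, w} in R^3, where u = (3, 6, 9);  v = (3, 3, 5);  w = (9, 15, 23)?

Form the matrix with u, v, w as columns and reduce.
Reduction leaves 2 leading entries, giving rank 2.

2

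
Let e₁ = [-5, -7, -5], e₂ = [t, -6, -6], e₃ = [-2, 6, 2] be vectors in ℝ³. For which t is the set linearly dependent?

t = -9

Place the vectors as rows of a 3×3 matrix; dependence ⇔ determinant zero.
Expanding, det = -16*t - 144.
Solving -16*t - 144 = 0 yields t = -9.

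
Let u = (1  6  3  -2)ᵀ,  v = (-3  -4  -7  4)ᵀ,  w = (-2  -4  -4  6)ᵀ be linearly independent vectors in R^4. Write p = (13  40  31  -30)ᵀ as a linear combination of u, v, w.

Solve the system with u, v, w as columns and p as the right-hand side.
Row-reducing the augmented matrix gives the unique coefficients (a₁, a₂, a₃) = (4, -1, -3).

p = 4u - v - 3w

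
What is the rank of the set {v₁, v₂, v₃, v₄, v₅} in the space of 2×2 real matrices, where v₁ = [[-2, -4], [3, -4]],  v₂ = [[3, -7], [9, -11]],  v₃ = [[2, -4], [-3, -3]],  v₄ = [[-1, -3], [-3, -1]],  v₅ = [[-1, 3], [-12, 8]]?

3

Pass to coordinate vectors with respect to the basis {E₁₁, E₁₂, E₂₁, E₂₂}.
Form the matrix with v₁, v₂, v₃, v₄, v₅ as columns and reduce.
Reduction leaves 3 leading entries, giving rank 3.
(With 5 elements in a 4-dimensional space the rank is at most 4.)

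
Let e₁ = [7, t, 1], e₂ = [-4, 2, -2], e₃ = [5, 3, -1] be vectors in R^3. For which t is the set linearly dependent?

t = 3/7

Dependence holds iff the 3×3 matrix [e₁ e₂ e₃] is singular.
The determinant works out to 6 - 14*t.
This vanishes exactly when t = 3/7.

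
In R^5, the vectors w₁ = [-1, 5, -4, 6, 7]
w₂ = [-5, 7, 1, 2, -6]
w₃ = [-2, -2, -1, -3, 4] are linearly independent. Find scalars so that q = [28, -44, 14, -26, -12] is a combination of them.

q = -4w₁ - 4w₂ - 2w₃

Since w₁, w₂, w₃ are independent, the coefficients expressing q are uniquely determined by a linear system.
Row-reducing the augmented matrix gives the unique coefficients (c₁, c₂, c₃) = (-4, -4, -2).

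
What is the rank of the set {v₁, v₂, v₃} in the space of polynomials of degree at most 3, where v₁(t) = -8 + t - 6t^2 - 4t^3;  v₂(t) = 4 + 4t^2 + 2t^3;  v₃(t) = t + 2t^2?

rank 2

Use coordinates relative to {1, t, …, t^3}.
Form the matrix with v₁, v₂, v₃ as columns and reduce.
There are 2 pivot columns, so rank = 2.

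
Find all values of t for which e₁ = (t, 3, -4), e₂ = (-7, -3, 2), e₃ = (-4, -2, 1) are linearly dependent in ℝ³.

Dependence holds iff the 3×3 matrix [e₁ e₂ e₃] is singular.
Cofactor expansion gives det = t - 11.
This vanishes exactly when t = 11.

t = 11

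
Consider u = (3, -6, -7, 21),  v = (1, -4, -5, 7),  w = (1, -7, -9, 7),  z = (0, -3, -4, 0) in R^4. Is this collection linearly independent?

linearly dependent

Form the 4×4 matrix with these as columns; its determinant is 0.
A zero determinant means the columns are linearly dependent.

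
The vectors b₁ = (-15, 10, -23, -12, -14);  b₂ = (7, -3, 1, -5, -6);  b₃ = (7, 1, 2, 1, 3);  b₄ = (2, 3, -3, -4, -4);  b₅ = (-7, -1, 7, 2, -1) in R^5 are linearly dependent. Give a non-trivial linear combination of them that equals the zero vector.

Row-reduce the matrix with b₁, b₂, b₃, b₄, b₅ as columns; the null space gives the coefficients.
A generator of the null space is (1, 1, 3, -3, 1).

b₁ + b₂ + 3b₃ - 3b₄ + b₅ = 0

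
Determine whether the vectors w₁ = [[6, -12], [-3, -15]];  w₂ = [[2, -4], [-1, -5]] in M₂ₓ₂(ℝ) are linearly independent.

linearly dependent

Write each element as a coordinate vector in ℝ⁴ using {E₁₁, E₁₂, E₂₁, E₂₂}.
One vector is a scalar multiple of another, so the set is dependent.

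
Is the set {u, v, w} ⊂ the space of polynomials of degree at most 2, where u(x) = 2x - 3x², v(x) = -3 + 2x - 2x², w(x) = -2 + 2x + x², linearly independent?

Write each element as a coordinate vector in ℝ³ using {1, x, x²}.
Row-reduce the matrix whose columns are u, v, w.
The reduction yields 3 nonzero rows, so the rank is 3.
Since rank = 3 (the number of vectors), the set is linearly independent.

linearly independent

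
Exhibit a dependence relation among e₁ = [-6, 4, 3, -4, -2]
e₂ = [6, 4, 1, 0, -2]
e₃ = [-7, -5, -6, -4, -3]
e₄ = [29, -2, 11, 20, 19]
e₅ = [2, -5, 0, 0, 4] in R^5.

Solve the homogeneous system with e₁, e₂, e₃, e₄, e₅ as columns by row-reducing the coefficient matrix.
One solution (up to scaling) is (2, 1, 3, 1, -1).

2e₁ + e₂ + 3e₃ + e₄ - e₅ = 0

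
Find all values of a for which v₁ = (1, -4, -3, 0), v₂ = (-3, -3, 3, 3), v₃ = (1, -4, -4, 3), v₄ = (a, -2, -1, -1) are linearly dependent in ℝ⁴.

Place the vectors as rows of a 4×4 matrix; dependence ⇔ determinant zero.
Expanding, det = 75*a - 30.
Setting this to zero gives a = 2/5.

a = 2/5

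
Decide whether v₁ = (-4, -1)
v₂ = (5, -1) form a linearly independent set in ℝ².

Row-reduce the matrix whose columns are v₁, v₂.
The reduction yields 2 nonzero rows, so the rank is 2.
Since rank = 2 (the number of vectors), the set is linearly independent.

linearly independent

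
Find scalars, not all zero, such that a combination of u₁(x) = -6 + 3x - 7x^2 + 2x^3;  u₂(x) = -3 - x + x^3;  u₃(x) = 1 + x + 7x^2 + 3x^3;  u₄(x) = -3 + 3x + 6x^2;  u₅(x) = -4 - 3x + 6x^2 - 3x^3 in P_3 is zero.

Write each element as a vector in ℝ⁴ using {1, x, …, x^3}.
Write the vectors as columns of a matrix and find a nonzero vector in its null space.
One solution (up to scaling) is (1, -2, 1, -1, 1).

u₁ - 2u₂ + u₃ - u₄ + u₅ = 0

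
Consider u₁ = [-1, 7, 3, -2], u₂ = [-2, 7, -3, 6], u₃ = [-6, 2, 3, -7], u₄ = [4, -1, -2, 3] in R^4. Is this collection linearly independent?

Form the 4×4 matrix with these as columns; its determinant is -460.
A nonzero determinant means the columns are linearly independent.

linearly independent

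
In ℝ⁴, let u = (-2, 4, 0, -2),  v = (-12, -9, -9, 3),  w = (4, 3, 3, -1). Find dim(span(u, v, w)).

dim = 2

Apply Gaussian elimination to the matrix whose rows are u, v, w.
The echelon form has 2 nonzero rows, so the rank is 2.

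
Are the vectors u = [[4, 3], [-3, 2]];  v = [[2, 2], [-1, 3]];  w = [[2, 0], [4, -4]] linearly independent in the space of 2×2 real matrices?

linearly independent

Write each element as a coordinate vector in ℝ⁴ using {E₁₁, E₁₂, E₂₁, E₂₂}.
Place the vectors as rows of a 3×4 matrix and reduce to echelon form.
The reduction yields 3 nonzero rows, so the rank is 3.
Since rank = 3 (the number of vectors), the set is linearly independent.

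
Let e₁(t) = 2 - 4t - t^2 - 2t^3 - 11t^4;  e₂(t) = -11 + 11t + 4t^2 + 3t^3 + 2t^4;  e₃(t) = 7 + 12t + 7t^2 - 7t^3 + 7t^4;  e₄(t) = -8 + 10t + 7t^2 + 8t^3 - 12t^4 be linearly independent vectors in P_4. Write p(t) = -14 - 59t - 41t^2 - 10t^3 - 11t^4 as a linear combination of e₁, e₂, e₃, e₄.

Identify each element with its coordinate vector in ℝ⁵ via {1, t, …, t^4}.
Solve the system with e₁, e₂, e₃, e₄ as columns and p as the right-hand side.
Row-reducing the augmented matrix gives the unique coefficients (α₁, …, α₄) = (4, 3, -3, -4).

p = 4e₁ + 3e₂ - 3e₃ - 4e₄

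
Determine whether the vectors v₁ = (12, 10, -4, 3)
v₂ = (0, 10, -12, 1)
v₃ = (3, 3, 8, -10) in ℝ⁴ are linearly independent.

linearly independent

Row-reduce the matrix whose columns are v₁, v₂, v₃.
The reduction yields 3 nonzero rows, so the rank is 3.
Since rank = 3 (the number of vectors), the set is linearly independent.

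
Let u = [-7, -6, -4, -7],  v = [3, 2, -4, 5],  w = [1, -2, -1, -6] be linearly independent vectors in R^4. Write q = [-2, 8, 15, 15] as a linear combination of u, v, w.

Solve the system with u, v, w as columns and q as the right-hand side.
Back-substitution yields (c₁, c₂, c₃) = (-1, -2, -3).

q = -u - 2v - 3w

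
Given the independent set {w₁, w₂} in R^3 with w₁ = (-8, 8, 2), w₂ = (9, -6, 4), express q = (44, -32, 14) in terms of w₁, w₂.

Since w₁, w₂ are independent, the coefficients expressing q are uniquely determined by a linear system.
Row-reducing the augmented matrix gives the unique coefficients (α₁, α₂) = (-1, 4).

q = -w₁ + 4w₂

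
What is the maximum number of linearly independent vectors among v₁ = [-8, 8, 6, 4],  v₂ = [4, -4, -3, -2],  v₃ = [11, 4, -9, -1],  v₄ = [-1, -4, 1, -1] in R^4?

2

Put the 4×4 matrix [v₁|v₂|v₃|v₄] into echelon form.
There are 2 pivot columns, so rank = 2.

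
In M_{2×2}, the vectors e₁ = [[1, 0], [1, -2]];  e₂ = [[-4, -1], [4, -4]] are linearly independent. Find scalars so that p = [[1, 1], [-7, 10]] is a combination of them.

Identify each element with its coordinate vector in ℝ⁴ via {E₁₁, E₁₂, E₂₁, E₂₂}.
Set up the augmented matrix [e₁ | e₂ | p] and row-reduce.
Back-substitution yields (c₁, c₂) = (-3, -1).

p = -3e₁ - e₂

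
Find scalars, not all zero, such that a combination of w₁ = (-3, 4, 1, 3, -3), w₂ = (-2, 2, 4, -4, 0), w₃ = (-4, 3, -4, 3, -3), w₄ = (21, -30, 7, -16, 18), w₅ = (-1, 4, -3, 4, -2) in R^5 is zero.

Set up α₁w₁ + … + α₅w₅ = 0 and solve the homogeneous system.
The free variable yields coefficients (2, 2, 2, 1, 3) (any nonzero multiple also works).

2w₁ + 2w₂ + 2w₃ + w₄ + 3w₅ = 0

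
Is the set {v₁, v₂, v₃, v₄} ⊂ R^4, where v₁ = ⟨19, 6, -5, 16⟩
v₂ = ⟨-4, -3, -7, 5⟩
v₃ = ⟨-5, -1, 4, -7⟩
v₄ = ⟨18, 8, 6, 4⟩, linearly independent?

linearly dependent

Form the 4×4 matrix with these as columns; its determinant is 0.
A zero determinant means the columns are linearly dependent.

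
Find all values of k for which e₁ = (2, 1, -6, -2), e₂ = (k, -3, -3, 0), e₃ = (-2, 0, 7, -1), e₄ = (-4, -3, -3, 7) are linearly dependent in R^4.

k = -18

The set is linearly dependent precisely when det[e₁; e₂; e₃; e₄] = 0.
Expanding, det = 14*k + 252.
This vanishes exactly when k = -18.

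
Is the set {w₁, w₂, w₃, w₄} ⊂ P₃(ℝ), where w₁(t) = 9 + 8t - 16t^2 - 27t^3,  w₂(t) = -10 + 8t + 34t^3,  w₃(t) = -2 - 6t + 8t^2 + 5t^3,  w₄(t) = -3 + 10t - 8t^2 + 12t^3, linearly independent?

Write each element as a coordinate vector in ℝ⁴ using {1, t, …, t^3}.
Form the 4×4 matrix with these as columns; its determinant is 0.
A zero determinant means the columns are linearly dependent.

linearly dependent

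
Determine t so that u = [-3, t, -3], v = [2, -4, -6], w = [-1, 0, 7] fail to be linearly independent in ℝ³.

Place the vectors as rows of a 3×3 matrix; dependence ⇔ determinant zero.
Expanding, det = 96 - 8*t.
Setting this to zero gives t = 12.

t = 12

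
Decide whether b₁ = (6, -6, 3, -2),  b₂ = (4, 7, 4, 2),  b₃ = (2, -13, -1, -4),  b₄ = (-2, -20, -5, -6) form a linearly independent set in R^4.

linearly dependent

Form the 4×4 matrix with these as columns; its determinant is 0.
A zero determinant means the columns are linearly dependent.
Indeed b₁ - b₂ - b₃ = 0.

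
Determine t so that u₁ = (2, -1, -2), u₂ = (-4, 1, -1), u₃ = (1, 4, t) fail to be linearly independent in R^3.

The set is linearly dependent precisely when det[u₁; u₂; u₃] = 0.
Cofactor expansion gives det = 43 - 2*t.
This vanishes exactly when t = 43/2.

t = 43/2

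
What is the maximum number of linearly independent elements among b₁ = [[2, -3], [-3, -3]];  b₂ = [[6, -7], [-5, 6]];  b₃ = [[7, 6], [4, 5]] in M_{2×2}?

3

Represent each element by its coordinate vector in ℝ⁴.
Apply Gaussian elimination to the matrix whose rows are b₁, b₂, b₃.
The echelon form has 3 nonzero rows, so the rank is 3.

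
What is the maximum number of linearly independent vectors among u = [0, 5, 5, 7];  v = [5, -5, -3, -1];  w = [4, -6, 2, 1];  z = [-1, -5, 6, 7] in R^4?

Put the 4×4 matrix [u|v|w|z] into echelon form.
The echelon form has 4 nonzero rows, so the rank is 4.

4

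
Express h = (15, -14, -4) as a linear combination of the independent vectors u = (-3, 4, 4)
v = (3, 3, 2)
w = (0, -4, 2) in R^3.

h = -3u + 2v + 2w

Set up the augmented matrix [u | v | w | h] and row-reduce.
The system has the unique solution (α₁, α₂, α₃) = (-3, 2, 2).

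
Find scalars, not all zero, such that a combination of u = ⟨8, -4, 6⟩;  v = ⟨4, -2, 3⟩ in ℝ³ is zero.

u - 2v = 0

Set up α₁u + α₂v = 0 and solve the homogeneous system.
The free variable yields coefficients (1, -2) (any nonzero multiple also works).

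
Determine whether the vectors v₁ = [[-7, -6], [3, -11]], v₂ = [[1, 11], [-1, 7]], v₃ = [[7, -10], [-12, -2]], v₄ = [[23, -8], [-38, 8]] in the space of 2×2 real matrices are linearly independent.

linearly dependent

Write each element as a coordinate vector in ℝ⁴ using {E₁₁, E₁₂, E₂₁, E₂₂}.
The matrix [v₁|v₂|v₃|v₄] has determinant 0.
A zero determinant means the columns are linearly dependent.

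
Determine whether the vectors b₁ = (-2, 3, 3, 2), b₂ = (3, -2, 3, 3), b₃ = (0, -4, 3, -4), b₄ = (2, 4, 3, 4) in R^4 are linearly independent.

linearly independent

Form the 4×4 matrix with these as columns; its determinant is 390.
A nonzero determinant means the columns are linearly independent.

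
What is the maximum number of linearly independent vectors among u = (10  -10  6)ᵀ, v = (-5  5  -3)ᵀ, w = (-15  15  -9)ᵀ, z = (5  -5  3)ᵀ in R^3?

Put the 3×4 matrix [u|v|w|z] into echelon form.
Reduction leaves 1 leading entry, giving rank 1.
(With 4 elements in a 3-dimensional space the rank is at most 3.)

1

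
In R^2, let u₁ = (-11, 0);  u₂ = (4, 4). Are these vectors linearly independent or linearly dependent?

Place the vectors as rows of a 2×2 matrix and reduce to echelon form.
The reduction yields 2 nonzero rows, so the rank is 2.
Since rank = 2 (the number of vectors), the set is linearly independent.

linearly independent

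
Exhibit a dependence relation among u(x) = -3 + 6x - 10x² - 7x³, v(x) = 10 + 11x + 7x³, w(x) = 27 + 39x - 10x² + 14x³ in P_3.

u + 3v - w = 0

Pass to coordinate vectors relative to the basis {1, x, …, x³}.
Set up α₁u + … + α₃w = 0 and solve the homogeneous system.
The free variable yields coefficients (1, 3, -1) (any nonzero multiple also works).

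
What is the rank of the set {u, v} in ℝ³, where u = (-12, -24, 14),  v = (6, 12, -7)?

Put the 3×2 matrix [u|v] into echelon form.
Exactly 1 pivot survives; hence the rank is 1.

1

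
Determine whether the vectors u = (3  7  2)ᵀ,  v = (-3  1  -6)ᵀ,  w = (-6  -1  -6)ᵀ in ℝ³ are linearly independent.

The matrix [u|v|w] has determinant 108.
A nonzero determinant means the columns are linearly independent.

linearly independent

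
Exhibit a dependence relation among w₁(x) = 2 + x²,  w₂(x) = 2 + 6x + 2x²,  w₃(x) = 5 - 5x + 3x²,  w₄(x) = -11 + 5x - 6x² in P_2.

Write each element as a vector in ℝ³ using {1, x, x²}.
Set up α₁w₁ + … + α₄w₄ = 0 and solve the homogeneous system.
A generator of the null space is (3, 0, 1, 1).

3w₁ + w₃ + w₄ = 0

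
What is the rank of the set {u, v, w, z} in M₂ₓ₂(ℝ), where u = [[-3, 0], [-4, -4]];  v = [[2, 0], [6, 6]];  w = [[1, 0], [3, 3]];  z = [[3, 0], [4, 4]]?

Represent each element by its coordinate vector in ℝ⁴.
Form the matrix with u, v, w, z as columns and reduce.
There are 2 pivot columns, so rank = 2.

rank 2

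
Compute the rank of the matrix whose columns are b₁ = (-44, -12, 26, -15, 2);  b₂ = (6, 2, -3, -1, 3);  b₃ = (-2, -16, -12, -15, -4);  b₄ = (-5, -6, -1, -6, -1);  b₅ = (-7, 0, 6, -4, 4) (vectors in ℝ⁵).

3

Apply Gaussian elimination to the matrix whose rows are b₁, b₂, b₃, b₄, b₅.
There are 3 pivot columns, so rank = 3.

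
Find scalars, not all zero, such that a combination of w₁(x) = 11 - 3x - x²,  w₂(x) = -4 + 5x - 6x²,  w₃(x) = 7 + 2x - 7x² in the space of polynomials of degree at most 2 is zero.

w₁ + w₂ - w₃ = 0

Write each element as a vector in ℝ³ using {1, x, x²}.
Solve the homogeneous system with w₁, w₂, w₃ as columns by row-reducing the coefficient matrix.
The free variable yields coefficients (1, 1, -1) (any nonzero multiple also works).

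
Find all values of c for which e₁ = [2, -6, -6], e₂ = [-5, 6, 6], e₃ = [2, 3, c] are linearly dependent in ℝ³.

c = 3

The set is linearly dependent precisely when det[e₁; e₂; e₃] = 0.
Expanding, det = 54 - 18*c.
Solving 54 - 18*c = 0 yields c = 3.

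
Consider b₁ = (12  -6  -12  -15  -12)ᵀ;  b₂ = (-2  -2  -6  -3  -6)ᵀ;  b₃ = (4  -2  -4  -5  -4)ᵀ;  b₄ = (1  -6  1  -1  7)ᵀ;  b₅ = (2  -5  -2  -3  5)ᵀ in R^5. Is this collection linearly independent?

One vector is a scalar multiple of another, so the set is dependent.

linearly dependent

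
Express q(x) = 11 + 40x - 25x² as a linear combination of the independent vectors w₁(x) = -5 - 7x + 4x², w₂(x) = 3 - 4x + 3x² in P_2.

q = -4w₁ - 3w₂

Work in coordinates with respect to the standard basis {1, x, x²}.
Set up the augmented matrix [w₁ | w₂ | q] and row-reduce.
Back-substitution yields (a₁, a₂) = (-4, -3).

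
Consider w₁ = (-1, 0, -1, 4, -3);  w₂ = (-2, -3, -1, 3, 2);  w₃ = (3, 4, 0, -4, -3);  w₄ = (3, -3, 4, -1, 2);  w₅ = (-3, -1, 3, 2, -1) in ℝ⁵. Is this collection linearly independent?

linearly independent

Row-reduce the matrix whose columns are w₁, w₂, w₃, w₄, w₅.
The reduction yields 5 nonzero rows, so the rank is 5.
Since rank = 5 (the number of vectors), the set is linearly independent.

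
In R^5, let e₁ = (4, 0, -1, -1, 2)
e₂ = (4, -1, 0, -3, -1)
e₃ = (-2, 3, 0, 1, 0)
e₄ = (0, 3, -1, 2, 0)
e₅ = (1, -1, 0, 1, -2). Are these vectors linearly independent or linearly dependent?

Form the 5×5 matrix with these as columns; its determinant is -34.
A nonzero determinant means the columns are linearly independent.

linearly independent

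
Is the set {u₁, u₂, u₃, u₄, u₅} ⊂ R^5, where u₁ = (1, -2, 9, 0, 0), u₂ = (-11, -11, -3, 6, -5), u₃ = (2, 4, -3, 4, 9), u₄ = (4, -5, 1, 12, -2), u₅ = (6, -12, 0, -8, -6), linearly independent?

linearly independent

Row-reduce the matrix whose columns are u₁, u₂, u₃, u₄, u₅.
The reduction yields 5 nonzero rows, so the rank is 5.
Since rank = 5 (the number of vectors), the set is linearly independent.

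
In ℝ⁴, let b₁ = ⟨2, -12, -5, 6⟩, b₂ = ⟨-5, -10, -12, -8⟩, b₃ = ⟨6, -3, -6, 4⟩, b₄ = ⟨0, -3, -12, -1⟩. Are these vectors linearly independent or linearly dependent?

linearly independent

Place the vectors as rows of a 4×4 matrix and reduce to echelon form.
The reduction yields 4 nonzero rows, so the rank is 4.
Since rank = 4 (the number of vectors), the set is linearly independent.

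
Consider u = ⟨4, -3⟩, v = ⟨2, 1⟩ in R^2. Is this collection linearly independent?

Form the 2×2 matrix with these as columns; its determinant is 10.
A nonzero determinant means the columns are linearly independent.

linearly independent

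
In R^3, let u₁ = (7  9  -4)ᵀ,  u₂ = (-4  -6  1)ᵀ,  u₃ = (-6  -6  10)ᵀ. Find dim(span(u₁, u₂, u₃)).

Row-reduce the 3×3 matrix with these as rows.
Reduction leaves 3 leading entries, giving rank 3.

3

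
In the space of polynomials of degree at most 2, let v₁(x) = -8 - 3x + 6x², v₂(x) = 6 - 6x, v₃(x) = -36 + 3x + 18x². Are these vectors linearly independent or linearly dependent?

linearly dependent

Take coordinates with respect to the standard basis {1, x, x²}.
The matrix [v₁|v₂|v₃] has determinant 0.
A zero determinant means the columns are linearly dependent.
Indeed 3v₁ - 2v₂ - v₃ = 0.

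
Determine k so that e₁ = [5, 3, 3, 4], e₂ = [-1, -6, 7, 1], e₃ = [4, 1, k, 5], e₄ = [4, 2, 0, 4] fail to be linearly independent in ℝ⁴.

k = -14/9

The set is linearly dependent precisely when det[e₁; e₂; e₃; e₄] = 0.
The determinant works out to -18*k - 28.
This vanishes exactly when k = -14/9.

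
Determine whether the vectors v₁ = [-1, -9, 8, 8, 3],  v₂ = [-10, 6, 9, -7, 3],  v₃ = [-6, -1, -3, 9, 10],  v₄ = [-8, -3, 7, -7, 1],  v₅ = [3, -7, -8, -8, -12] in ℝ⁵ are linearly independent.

linearly independent

Form the 5×5 matrix with these as columns; its determinant is 89474.
A nonzero determinant means the columns are linearly independent.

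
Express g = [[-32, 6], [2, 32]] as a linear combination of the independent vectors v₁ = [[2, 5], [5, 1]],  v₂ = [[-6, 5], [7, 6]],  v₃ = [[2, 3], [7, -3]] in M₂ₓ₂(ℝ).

g = -v₁ + 4v₂ - 3v₃

Identify each element with its coordinate vector in ℝ⁴ via {E₁₁, E₁₂, E₂₁, E₂₂}.
Since v₁, v₂, v₃ are independent, the coefficients expressing g are uniquely determined by a linear system.
The system has the unique solution (a₁, a₂, a₃) = (-1, 4, -3).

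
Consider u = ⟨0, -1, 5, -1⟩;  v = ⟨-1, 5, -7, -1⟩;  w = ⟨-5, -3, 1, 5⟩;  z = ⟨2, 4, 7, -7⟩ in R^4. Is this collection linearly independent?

linearly independent

The matrix [u|v|w|z] has determinant 2.
A nonzero determinant means the columns are linearly independent.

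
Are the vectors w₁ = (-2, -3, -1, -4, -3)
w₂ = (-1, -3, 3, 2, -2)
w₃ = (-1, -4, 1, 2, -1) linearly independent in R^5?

Row-reduce the matrix whose columns are w₁, w₂, w₃.
The reduction yields 3 nonzero rows, so the rank is 3.
Since rank = 3 (the number of vectors), the set is linearly independent.

linearly independent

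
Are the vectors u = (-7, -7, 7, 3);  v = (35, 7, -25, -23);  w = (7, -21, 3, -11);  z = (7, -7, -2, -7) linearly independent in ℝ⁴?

linearly dependent

The matrix [u|v|w|z] has determinant 0.
A zero determinant means the columns are linearly dependent.
Indeed 4u + v - w = 0.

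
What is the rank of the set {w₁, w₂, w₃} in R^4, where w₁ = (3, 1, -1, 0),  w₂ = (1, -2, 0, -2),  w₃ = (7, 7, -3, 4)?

Apply Gaussian elimination to the matrix whose rows are w₁, w₂, w₃.
The echelon form has 2 nonzero rows, so the rank is 2.

rank 2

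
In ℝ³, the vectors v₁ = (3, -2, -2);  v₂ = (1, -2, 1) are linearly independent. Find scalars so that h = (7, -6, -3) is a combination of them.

Write h = α₁v₁ + α₂v₂ and equate components.
Row-reducing the augmented matrix gives the unique coefficients (α₁, α₂) = (2, 1).

h = 2v₁ + v₂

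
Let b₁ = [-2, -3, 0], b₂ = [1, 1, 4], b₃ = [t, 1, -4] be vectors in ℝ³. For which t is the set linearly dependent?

t = 1/3

The vectors are dependent exactly when the determinant of the matrix with rows b₁, b₂, b₃ vanishes.
Cofactor expansion gives det = 4 - 12*t.
This vanishes exactly when t = 1/3.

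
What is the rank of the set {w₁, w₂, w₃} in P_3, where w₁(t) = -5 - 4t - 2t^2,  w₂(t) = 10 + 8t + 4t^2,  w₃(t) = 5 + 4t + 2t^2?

rank 1

Represent each element by its coordinate vector in ℝ⁴.
Form the matrix with w₁, w₂, w₃ as columns and reduce.
Reduction leaves 1 leading entry, giving rank 1.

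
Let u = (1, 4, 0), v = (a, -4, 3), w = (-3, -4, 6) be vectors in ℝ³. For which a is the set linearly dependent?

a = -2

The set is linearly dependent precisely when det[u; v; w] = 0.
Cofactor expansion gives det = -24*a - 48.
Solving -24*a - 48 = 0 yields a = -2.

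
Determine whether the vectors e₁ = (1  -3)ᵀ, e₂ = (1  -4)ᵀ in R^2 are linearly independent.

Row-reduce the matrix whose columns are e₁, e₂.
The reduction yields 2 nonzero rows, so the rank is 2.
Since rank = 2 (the number of vectors), the set is linearly independent.

linearly independent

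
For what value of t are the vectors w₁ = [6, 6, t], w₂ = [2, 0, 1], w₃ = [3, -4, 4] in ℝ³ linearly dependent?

Place the vectors as rows of a 3×3 matrix; dependence ⇔ determinant zero.
Cofactor expansion gives det = -8*t - 6.
This vanishes exactly when t = -3/4.

t = -3/4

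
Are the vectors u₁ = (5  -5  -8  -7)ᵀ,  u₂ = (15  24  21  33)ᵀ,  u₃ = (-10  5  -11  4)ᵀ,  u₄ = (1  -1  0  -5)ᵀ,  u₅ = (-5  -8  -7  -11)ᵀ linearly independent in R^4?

linearly dependent

There are 5 vectors in a 4-dimensional space, so they cannot be linearly independent.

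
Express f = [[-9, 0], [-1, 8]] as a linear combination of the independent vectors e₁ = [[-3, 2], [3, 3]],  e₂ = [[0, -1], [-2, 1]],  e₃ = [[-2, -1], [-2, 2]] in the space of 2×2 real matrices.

Take coordinate vectors relative to {E₁₁, E₁₂, E₂₁, E₂₂}.
Solve the system with e₁, e₂, e₃ as columns and f as the right-hand side.
Back-substitution yields (α₁, α₂, α₃) = (1, -1, 3).

f = e₁ - e₂ + 3e₃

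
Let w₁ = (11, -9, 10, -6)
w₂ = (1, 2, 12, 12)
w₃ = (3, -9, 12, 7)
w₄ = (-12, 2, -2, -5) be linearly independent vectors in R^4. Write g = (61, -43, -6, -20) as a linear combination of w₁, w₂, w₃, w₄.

Write g = c₁w₁ + … + c₄w₄ and equate components.
The system has the unique solution (c₁, …, c₄) = (1, -4, 2, -4).

g = w₁ - 4w₂ + 2w₃ - 4w₄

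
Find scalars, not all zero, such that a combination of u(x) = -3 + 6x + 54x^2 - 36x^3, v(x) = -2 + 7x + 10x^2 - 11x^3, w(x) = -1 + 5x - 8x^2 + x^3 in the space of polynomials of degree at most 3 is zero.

Write each element as a vector in ℝ⁴ using {1, x, …, x^3}.
Write the vectors as columns of a matrix and find a nonzero vector in its null space.
The free variable yields coefficients (1, -3, 3) (any nonzero multiple also works).

u - 3v + 3w = 0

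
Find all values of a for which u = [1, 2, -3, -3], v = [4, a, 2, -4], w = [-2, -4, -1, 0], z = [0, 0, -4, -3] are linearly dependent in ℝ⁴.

a = 8

The set is linearly dependent precisely when det[u; v; w; z] = 0.
Cofactor expansion gives det = 24 - 3*a.
Solving 24 - 3*a = 0 yields a = 8.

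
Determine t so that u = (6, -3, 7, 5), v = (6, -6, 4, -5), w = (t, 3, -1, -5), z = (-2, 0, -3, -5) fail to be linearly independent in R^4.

The vectors are dependent exactly when the determinant of the matrix with rows u, v, w, z vanishes.
Expanding, det = -15*t - 90.
Setting this to zero gives t = -6.

t = -6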